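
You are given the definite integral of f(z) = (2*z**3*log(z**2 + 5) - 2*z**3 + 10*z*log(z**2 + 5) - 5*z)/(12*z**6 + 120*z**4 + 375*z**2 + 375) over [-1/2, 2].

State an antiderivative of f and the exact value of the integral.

f has the shape u'v + uv' for u = -1/(12*(z**2 + 5/2)) and v = log(z**2 + 5) — it is the derivative of the product u*v.
F(z) = -log(z**2 + 5)/(6*(2*z**2 + 5)) is an antiderivative of f.
Check: d/dz[-log(z**2 + 5)/(6*(2*z**2 + 5))] = (2*z**3*log(z**2 + 5) - 2*z**3 + 10*z*log(z**2 + 5) - 5*z)/(12*z**6 + 120*z**4 + 375*z**2 + 375) = f(z).
F(2) = -log(9)/78; F(-1/2) = -log(21/4)/33.
Integral = F(2) - F(-1/2) = -log(9)/78 + log(21/4)/33.

Antiderivative: F(z) = -log(z**2 + 5)/(6*(2*z**2 + 5)); value = -log(9)/78 + log(21/4)/33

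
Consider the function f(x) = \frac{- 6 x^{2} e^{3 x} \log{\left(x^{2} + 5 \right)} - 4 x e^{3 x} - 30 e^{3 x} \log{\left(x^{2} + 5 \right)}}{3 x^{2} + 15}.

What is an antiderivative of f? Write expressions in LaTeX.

An antiderivative is F(x) = - \frac{2 e^{3 x} \log{\left(x^{2} + 5 \right)}}{3}.

Recognize the product-rule pattern: f = u'v + uv' with u = - \frac{2 e^{3 x}}{3}, v = \log{\left(x^{2} + 5 \right)}, so integration by parts undoes it.
Check: d/dx[- \frac{2 e^{3 x} \log{\left(x^{2} + 5 \right)}}{3}] = \frac{- 6 x^{2} e^{3 x} \log{\left(x^{2} + 5 \right)} - 4 x e^{3 x} - 30 e^{3 x} \log{\left(x^{2} + 5 \right)}}{3 x^{2} + 15} = f(x).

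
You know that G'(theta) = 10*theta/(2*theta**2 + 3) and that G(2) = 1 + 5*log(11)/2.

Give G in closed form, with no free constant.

The substitution u = 2*theta**2 + 3 works: G'(theta) is exactly (dG/du)*(du/dtheta) for that inner function.
A general antiderivative is 5*log(2*theta**2 + 3)/2 + C.
The condition gives C = 1 + 5*log(11)/2 - (5*log(11)/2) = 1.
So G(theta) = 5*log(2*theta**2 + 3)/2 + 1.
Check: d/dtheta[5*log(2*theta**2 + 3)/2 + 1] = 10*theta/(2*theta**2 + 3) = G'(theta).

G(theta) = 5*log(2*theta**2 + 3)/2 + 1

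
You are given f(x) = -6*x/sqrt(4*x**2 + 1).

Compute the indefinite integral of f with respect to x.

The substitution u = 4*x**2 + 1 works: f is exactly (dF/du)*(du/dx) for that inner function.
Check: d/dx[-3*sqrt(4*x**2 + 1)/2] = -6*x/sqrt(4*x**2 + 1) = f(x).

F(x) = -3*sqrt(4*x**2 + 1)/2 + C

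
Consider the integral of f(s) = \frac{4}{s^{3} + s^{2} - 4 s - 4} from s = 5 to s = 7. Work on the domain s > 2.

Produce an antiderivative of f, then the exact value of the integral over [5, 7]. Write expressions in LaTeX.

Antiderivative: F(s) = \frac{\log{\left(s - 2 \right)}}{3} - \frac{4 \log{\left(s + 1 \right)}}{3} + \log{\left(s + 2 \right)}; value = - \frac{4 \log{\left(8 \right)}}{3} - \log{\left(7 \right)} - \frac{\log{\left(3 \right)}}{3} + \frac{\log{\left(5 \right)}}{3} + \log{\left(9 \right)} + \frac{4 \log{\left(6 \right)}}{3}

Factor the denominator (\left(s - 2\right) \left(s + 1\right) \left(s + 2\right)) and decompose: f = \frac{1}{s + 2} - \frac{4}{3 \left(s + 1\right)} + \frac{1}{3 \left(s - 2\right)}; each piece integrates to a log, atan, or power term.
F(s) = \frac{\log{\left(s - 2 \right)}}{3} - \frac{4 \log{\left(s + 1 \right)}}{3} + \log{\left(s + 2 \right)} is an antiderivative of f.
Check: d/ds[\frac{\log{\left(s - 2 \right)}}{3} - \frac{4 \log{\left(s + 1 \right)}}{3} + \log{\left(s + 2 \right)}] = \frac{4}{s^{3} + s^{2} - 4 s - 4} = f(s).
F(7) = - \frac{4 \log{\left(8 \right)}}{3} + \frac{\log{\left(5 \right)}}{3} + \log{\left(9 \right)}; F(5) = - \frac{4 \log{\left(6 \right)}}{3} + \frac{\log{\left(3 \right)}}{3} + \log{\left(7 \right)}.
Integral = F(7) - F(5) = - \frac{4 \log{\left(8 \right)}}{3} - \log{\left(7 \right)} - \frac{\log{\left(3 \right)}}{3} + \frac{\log{\left(5 \right)}}{3} + \log{\left(9 \right)} + \frac{4 \log{\left(6 \right)}}{3}.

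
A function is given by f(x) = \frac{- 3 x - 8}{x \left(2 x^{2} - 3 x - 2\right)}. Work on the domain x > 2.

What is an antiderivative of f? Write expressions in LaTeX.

Factor the denominator (x \left(x - 2\right) \left(2 x + 1\right)) and decompose: f = - \frac{26}{5 \left(2 x + 1\right)} - \frac{7}{5 \left(x - 2\right)} + \frac{4}{x}; each piece integrates to a log, atan, or power term.
Check: d/dx[\frac{20 \log{\left(x \right)} - 7 \log{\left(x - 2 \right)} - 13 \log{\left(x + \frac{1}{2} \right)}}{5}] = \frac{- 3 x - 8}{2 x^{3} - 3 x^{2} - 2 x}, which equals f(x).

An antiderivative is F(x) = \frac{20 \log{\left(x \right)} - 7 \log{\left(x - 2 \right)} - 13 \log{\left(x + \frac{1}{2} \right)}}{5}.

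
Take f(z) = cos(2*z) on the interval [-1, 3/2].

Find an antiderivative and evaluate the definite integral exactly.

A first test for any F(z): its z-derivative must equal f(z) identically.
F(z) = sin(2*z)/2 is an antiderivative of f.
Check: d/dz[sin(2*z)/2] = cos(2*z) = f(z).
F(3/2) = sin(3)/2; F(-1) = -sin(2)/2.
Integral = F(3/2) - F(-1) = sin(3)/2 + sin(2)/2.

Antiderivative: F(z) = sin(2*z)/2; value = sin(3)/2 + sin(2)/2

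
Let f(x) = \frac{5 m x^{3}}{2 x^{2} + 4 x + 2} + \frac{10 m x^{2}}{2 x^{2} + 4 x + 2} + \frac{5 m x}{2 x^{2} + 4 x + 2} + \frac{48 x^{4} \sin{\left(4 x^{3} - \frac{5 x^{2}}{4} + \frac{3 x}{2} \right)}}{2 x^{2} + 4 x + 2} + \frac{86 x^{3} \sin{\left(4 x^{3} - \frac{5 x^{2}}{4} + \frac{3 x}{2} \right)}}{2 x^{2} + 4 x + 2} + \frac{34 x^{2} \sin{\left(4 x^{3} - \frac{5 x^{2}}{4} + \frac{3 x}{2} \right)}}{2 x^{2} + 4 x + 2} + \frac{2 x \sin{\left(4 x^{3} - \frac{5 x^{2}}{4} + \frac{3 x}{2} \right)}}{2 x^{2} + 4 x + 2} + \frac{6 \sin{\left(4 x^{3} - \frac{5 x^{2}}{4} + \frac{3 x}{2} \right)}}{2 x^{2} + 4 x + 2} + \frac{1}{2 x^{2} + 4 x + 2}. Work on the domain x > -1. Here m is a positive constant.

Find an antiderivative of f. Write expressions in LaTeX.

Integrate term by term and add the pieces.
Check: d/dx[\frac{5 m x^{3} + 5 m x^{2} - 8 x \cos{\left(4 x^{3} - \frac{5 x^{2}}{4} + \frac{3 x}{2} \right)} - 8 \cos{\left(4 x^{3} - \frac{5 x^{2}}{4} + \frac{3 x}{2} \right)} - 2}{4 \left(x + 1\right)}] = \frac{5 m x^{3} + 10 m x^{2} + 5 m x + 48 x^{4} \sin{\left(4 x^{3} - \frac{5 x^{2}}{4} + \frac{3 x}{2} \right)} + 86 x^{3} \sin{\left(4 x^{3} - \frac{5 x^{2}}{4} + \frac{3 x}{2} \right)} + 34 x^{2} \sin{\left(4 x^{3} - \frac{5 x^{2}}{4} + \frac{3 x}{2} \right)} + 2 x \sin{\left(4 x^{3} - \frac{5 x^{2}}{4} + \frac{3 x}{2} \right)} + 6 \sin{\left(4 x^{3} - \frac{5 x^{2}}{4} + \frac{3 x}{2} \right)} + 1}{2 x^{2} + 4 x + 2}, which equals f(x).

An antiderivative is F(x) = \frac{5 m x^{3} + 5 m x^{2} - 8 x \cos{\left(4 x^{3} - \frac{5 x^{2}}{4} + \frac{3 x}{2} \right)} - 8 \cos{\left(4 x^{3} - \frac{5 x^{2}}{4} + \frac{3 x}{2} \right)} - 2}{4 \left(x + 1\right)}.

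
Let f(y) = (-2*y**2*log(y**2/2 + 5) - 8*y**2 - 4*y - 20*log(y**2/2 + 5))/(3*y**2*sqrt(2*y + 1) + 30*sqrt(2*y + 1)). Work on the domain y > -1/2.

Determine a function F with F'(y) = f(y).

An antiderivative is F(y) = -2*sqrt(2*y + 1)*log(y**2/2 + 5)/3.

Recognize the product-rule pattern: f = u'v + uv' with u = -2*sqrt(2*y + 1)/3, v = log(y**2/2 + 5), so integration by parts undoes it.
Check: d/dy[-2*sqrt(2*y + 1)*log(y**2/2 + 5)/3] = (-2*y**2*log(y**2/2 + 5) - 8*y**2 - 4*y - 20*log(y**2/2 + 5))/(3*y**2*sqrt(2*y + 1) + 30*sqrt(2*y + 1)) = f(y).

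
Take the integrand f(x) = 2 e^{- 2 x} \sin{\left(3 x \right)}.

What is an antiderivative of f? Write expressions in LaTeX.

An antiderivative is F(x) = - \frac{2 \left(2 \sin{\left(3 x \right)} + 3 \cos{\left(3 x \right)}\right) e^{- 2 x}}{13}.

Since d/dx undoes antidifferentiation here, F'(x) = f(x) is required of F(x).
Check: d/dx[- \frac{2 \left(2 \sin{\left(3 x \right)} + 3 \cos{\left(3 x \right)}\right) e^{- 2 x}}{13}] = 2 e^{- 2 x} \sin{\left(3 x \right)} = f(x).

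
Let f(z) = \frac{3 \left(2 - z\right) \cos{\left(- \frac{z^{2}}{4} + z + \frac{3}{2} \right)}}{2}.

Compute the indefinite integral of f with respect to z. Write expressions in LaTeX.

F(z) = 3 \sin{\left(- \frac{z^{2}}{4} + z + \frac{3}{2} \right)} + C

The substitution u = - \frac{z^{2}}{4} + z + \frac{3}{2} works: f is exactly (dF/du)*(du/dz) for that inner function.
Check: d/dz[3 \sin{\left(- \frac{z^{2}}{4} + z + \frac{3}{2} \right)}] = - \frac{3 z \cos{\left(- \frac{z^{2}}{4} + z + \frac{3}{2} \right)}}{2} + 3 \cos{\left(- \frac{z^{2}}{4} + z + \frac{3}{2} \right)}, which equals f(z).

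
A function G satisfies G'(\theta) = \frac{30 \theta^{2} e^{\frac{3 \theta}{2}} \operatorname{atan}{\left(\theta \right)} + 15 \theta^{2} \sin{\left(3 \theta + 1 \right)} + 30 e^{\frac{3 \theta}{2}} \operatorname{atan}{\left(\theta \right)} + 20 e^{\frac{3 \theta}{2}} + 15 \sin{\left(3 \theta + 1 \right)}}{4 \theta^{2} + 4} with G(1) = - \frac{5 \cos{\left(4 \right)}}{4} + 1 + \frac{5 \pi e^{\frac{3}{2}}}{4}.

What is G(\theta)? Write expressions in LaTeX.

G(\theta) = \frac{20 e^{\frac{3 \theta}{2}} \operatorname{atan}{\left(\theta \right)} - 5 \cos{\left(3 \theta + 1 \right)} + 4}{4}

A first test for any G(\theta): its \theta-derivative must equal the given G'(\theta).
A general antiderivative is 5 e^{\frac{3 \theta}{2}} \operatorname{atan}{\left(\theta \right)} - \frac{5 \cos{\left(3 \theta + 1 \right)}}{4} + C.
The condition gives C = - \frac{5 \cos{\left(4 \right)}}{4} + 1 + \frac{5 \pi e^{\frac{3}{2}}}{4} - (- \frac{5 \cos{\left(4 \right)}}{4} + \frac{5 \pi e^{\frac{3}{2}}}{4}) = 1.
So G(\theta) = \frac{20 e^{\frac{3 \theta}{2}} \operatorname{atan}{\left(\theta \right)} - 5 \cos{\left(3 \theta + 1 \right)} + 4}{4}.
Check: d/d\theta[\frac{20 e^{\frac{3 \theta}{2}} \operatorname{atan}{\left(\theta \right)} - 5 \cos{\left(3 \theta + 1 \right)} + 4}{4}] = \frac{30 \theta^{2} e^{\frac{3 \theta}{2}} \operatorname{atan}{\left(\theta \right)} + 15 \theta^{2} \sin{\left(3 \theta + 1 \right)} + 30 e^{\frac{3 \theta}{2}} \operatorname{atan}{\left(\theta \right)} + 20 e^{\frac{3 \theta}{2}} + 15 \sin{\left(3 \theta + 1 \right)}}{4 \theta^{2} + 4} = G'(\theta).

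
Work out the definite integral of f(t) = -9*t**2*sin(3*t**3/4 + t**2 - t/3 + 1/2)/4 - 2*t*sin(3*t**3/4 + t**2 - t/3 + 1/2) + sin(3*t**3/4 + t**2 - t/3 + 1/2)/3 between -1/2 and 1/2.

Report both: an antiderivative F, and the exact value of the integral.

The substitution u = 3*t**3/4 + t**2 - t/3 + 1/2 works: f is exactly (dF/du)*(du/dt) for that inner function.
F(t) = cos(3*t**3/4 + t**2 - t/3 + 1/2) is an antiderivative of f.
Check: d/dt[cos(3*t**3/4 + t**2 - t/3 + 1/2)] = -9*t**2*sin(3*t**3/4 + t**2 - t/3 + 1/2)/4 - 2*t*sin(3*t**3/4 + t**2 - t/3 + 1/2) + sin(3*t**3/4 + t**2 - t/3 + 1/2)/3 = f(t).
F(1/2) = cos(65/96); F(-1/2) = cos(79/96).
Integral = F(1/2) - F(-1/2) = -cos(79/96) + cos(65/96).

Antiderivative: F(t) = cos(3*t**3/4 + t**2 - t/3 + 1/2); value = -cos(79/96) + cos(65/96)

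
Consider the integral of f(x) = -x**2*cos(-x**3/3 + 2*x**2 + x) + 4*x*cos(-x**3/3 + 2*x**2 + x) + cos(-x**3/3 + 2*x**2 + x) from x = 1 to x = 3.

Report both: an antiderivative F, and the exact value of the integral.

Antiderivative: F(x) = sin(-x**3/3 + 2*x**2 + x); value = sin(12) - sin(8/3)

The substitution u = -x**3/3 + 2*x**2 + x works: f is exactly (dF/du)*(du/dx) for that inner function.
F(x) = sin(-x**3/3 + 2*x**2 + x) is an antiderivative of f.
Check: d/dx[sin(-x**3/3 + 2*x**2 + x)] = -x**2*cos(-x**3/3 + 2*x**2 + x) + 4*x*cos(-x**3/3 + 2*x**2 + x) + cos(-x**3/3 + 2*x**2 + x) = f(x).
F(3) = sin(12); F(1) = sin(8/3).
Integral = F(3) - F(1) = sin(12) - sin(8/3).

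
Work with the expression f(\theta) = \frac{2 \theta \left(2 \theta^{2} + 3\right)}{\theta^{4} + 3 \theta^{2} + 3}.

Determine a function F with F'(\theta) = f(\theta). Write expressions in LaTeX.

The substitution u = \frac{2 \theta^{4}}{3} + 2 \theta^{2} + 2 works: f is exactly (dF/du)*(du/d\theta) for that inner function.
Check: d/d\theta[\log{\left(\frac{2 \theta^{4}}{3} + 2 \theta^{2} + 2 \right)}] = \frac{4 \theta^{3} + 6 \theta}{\theta^{4} + 3 \theta^{2} + 3}, which equals f(\theta).

An antiderivative is F(\theta) = \log{\left(\frac{2 \theta^{4}}{3} + 2 \theta^{2} + 2 \right)}.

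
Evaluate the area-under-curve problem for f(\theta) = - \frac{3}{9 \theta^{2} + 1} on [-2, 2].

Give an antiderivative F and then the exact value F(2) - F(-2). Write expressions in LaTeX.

Antiderivative: F(\theta) = - \operatorname{atan}{\left(3 \theta \right)}; value = - 2 \operatorname{atan}{\left(6 \right)}

For F(\theta) to be correct the identity F'(\theta) - f(\theta) = 0 must hold.
F(\theta) = - \operatorname{atan}{\left(3 \theta \right)} is an antiderivative of f.
Check: d/d\theta[- \operatorname{atan}{\left(3 \theta \right)}] = - \frac{3}{9 \theta^{2} + 1} = f(\theta).
F(2) = - \operatorname{atan}{\left(6 \right)}; F(-2) = \operatorname{atan}{\left(6 \right)}.
Integral = F(2) - F(-2) = - 2 \operatorname{atan}{\left(6 \right)}.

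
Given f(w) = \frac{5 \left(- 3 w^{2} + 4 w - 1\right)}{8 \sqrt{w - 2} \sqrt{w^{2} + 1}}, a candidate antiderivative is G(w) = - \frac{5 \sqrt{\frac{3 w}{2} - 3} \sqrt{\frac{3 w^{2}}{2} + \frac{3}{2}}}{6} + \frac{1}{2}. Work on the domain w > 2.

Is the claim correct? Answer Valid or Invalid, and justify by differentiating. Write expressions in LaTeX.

Valid: G'(w) = f(w).

d/dw[G] = \frac{- 15 w^{2} + 20 w - 5}{8 \sqrt{w - 2} \sqrt{w^{2} + 1}}
This equals f(w) exactly, so the claim holds.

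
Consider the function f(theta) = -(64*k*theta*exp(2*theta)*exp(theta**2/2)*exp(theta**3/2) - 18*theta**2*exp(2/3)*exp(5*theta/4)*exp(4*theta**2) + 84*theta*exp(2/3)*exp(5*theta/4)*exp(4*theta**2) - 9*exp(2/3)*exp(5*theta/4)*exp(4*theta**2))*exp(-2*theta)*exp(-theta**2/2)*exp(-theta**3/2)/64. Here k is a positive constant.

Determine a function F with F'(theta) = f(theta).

An antiderivative is F(theta) = -k*theta**2/2 - 3*exp(-theta**2/2 - 2*theta)*exp(-theta**3/2 + 4*theta**2 + 5*theta/4 + 2/3)/16.

Whatever form F(theta) takes, F'(theta) = f(theta) is non-negotiable.
Check: d/dtheta[-k*theta**2/2 - 3*exp(-theta**2/2 - 2*theta)*exp(-theta**3/2 + 4*theta**2 + 5*theta/4 + 2/3)/16] = (-64*k*theta*exp(2*theta)*exp(theta**2/2) + 18*theta**2*exp(2/3)*exp(5*theta/4)*exp(4*theta**2)*exp(-theta**3/2) - 84*theta*exp(2/3)*exp(5*theta/4)*exp(4*theta**2)*exp(-theta**3/2) + 9*exp(2/3)*exp(5*theta/4)*exp(4*theta**2)*exp(-theta**3/2))*exp(-2*theta)*exp(-theta**2/2)/64, which equals f(theta).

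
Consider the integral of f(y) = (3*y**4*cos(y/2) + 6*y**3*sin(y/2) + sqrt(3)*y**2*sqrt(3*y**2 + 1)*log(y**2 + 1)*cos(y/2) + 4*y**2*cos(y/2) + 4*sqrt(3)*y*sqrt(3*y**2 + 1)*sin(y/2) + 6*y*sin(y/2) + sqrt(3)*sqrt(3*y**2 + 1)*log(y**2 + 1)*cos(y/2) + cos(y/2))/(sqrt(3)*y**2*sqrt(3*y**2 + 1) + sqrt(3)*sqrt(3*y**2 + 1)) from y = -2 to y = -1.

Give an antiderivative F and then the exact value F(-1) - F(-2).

Recognize the product-rule pattern: f = u'v + uv' with u = sqrt(4*y**2 + 4/3) + 2*log(y**2 + 1), v = sin(y/2), so integration by parts undoes it.
F(y) = 2*(sqrt(3)*sqrt(3*y**2 + 1) + 3*log(y**2 + 1))*sin(y/2)/3 is an antiderivative of f.
Check: d/dy[2*(sqrt(3)*sqrt(3*y**2 + 1) + 3*log(y**2 + 1))*sin(y/2)/3] = (3*sqrt(3)*y**4*cos(y/2) + 6*sqrt(3)*y**3*sin(y/2) + 3*y**2*sqrt(3*y**2 + 1)*log(y**2 + 1)*cos(y/2) + 4*sqrt(3)*y**2*cos(y/2) + 12*y*sqrt(3*y**2 + 1)*sin(y/2) + 6*sqrt(3)*y*sin(y/2) + 3*sqrt(3*y**2 + 1)*log(y**2 + 1)*cos(y/2) + sqrt(3)*cos(y/2))/(3*y**2*sqrt(3*y**2 + 1) + 3*sqrt(3*y**2 + 1)), which equals f(y).
F(-1) = -4*sqrt(3)*sin(1/2)/3 - 2*log(2)*sin(1/2); F(-2) = -2*sqrt(39)*sin(1)/3 - 2*log(5)*sin(1).
Integral = F(-1) - F(-2) = -4*sqrt(3)*sin(1/2)/3 - 2*log(2)*sin(1/2) + 2*log(5)*sin(1) + 2*sqrt(39)*sin(1)/3.

Antiderivative: F(y) = 2*(sqrt(3)*sqrt(3*y**2 + 1) + 3*log(y**2 + 1))*sin(y/2)/3; value = -4*sqrt(3)*sin(1/2)/3 - 2*log(2)*sin(1/2) + 2*log(5)*sin(1) + 2*sqrt(39)*sin(1)/3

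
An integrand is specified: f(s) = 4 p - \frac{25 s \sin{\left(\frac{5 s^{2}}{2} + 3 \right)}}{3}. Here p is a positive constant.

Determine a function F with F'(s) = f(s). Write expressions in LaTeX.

An antiderivative is F(s) = \frac{12 p s + 5 \cos{\left(\frac{5 s^{2}}{2} + 3 \right)}}{3}.

A candidate is checked by its d/ds: the result must match f(s).
Check: d/ds[\frac{12 p s + 5 \cos{\left(\frac{5 s^{2}}{2} + 3 \right)}}{3}] = 4 p - \frac{25 s \sin{\left(\frac{5 s^{2}}{2} + 3 \right)}}{3} = f(s).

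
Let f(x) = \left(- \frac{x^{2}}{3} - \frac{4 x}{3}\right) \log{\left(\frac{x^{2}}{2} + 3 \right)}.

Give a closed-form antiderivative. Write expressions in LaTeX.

An antiderivative is F(x) = - \frac{x^{3} \log{\left(\frac{x^{2}}{2} + 3 \right)}}{9} + \frac{2 x^{3}}{27} - \frac{2 x^{2} \log{\left(\frac{x^{2}}{2} + 3 \right)}}{3} + \frac{2 x^{2}}{3} - \frac{4 x}{3} - 4 \log{\left(x^{2} + 6 \right)} + \frac{4 \sqrt{6} \operatorname{atan}{\left(\frac{\sqrt{6} x}{6} \right)}}{3}.

Differentiate the proposed F(x) back; it has to land on f(x) exactly.
Check: d/dx[- \frac{x^{3} \log{\left(\frac{x^{2}}{2} + 3 \right)}}{9} + \frac{2 x^{3}}{27} - \frac{2 x^{2} \log{\left(\frac{x^{2}}{2} + 3 \right)}}{3} + \frac{2 x^{2}}{3} - \frac{4 x}{3} - 4 \log{\left(x^{2} + 6 \right)} + \frac{4 \sqrt{6} \operatorname{atan}{\left(\frac{\sqrt{6} x}{6} \right)}}{3}] = - \frac{x^{2} \log{\left(\frac{x^{2}}{2} + 3 \right)}}{3} - \frac{4 x \log{\left(\frac{x^{2}}{2} + 3 \right)}}{3}, which equals f(x).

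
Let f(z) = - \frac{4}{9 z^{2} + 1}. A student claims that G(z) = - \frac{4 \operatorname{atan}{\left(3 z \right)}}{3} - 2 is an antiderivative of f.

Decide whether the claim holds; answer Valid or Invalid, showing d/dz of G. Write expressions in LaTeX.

Valid - differentiating G returns exactly f.

d/dz[G] = - \frac{4}{9 z^{2} + 1}
This equals f(z) exactly, so the claim holds.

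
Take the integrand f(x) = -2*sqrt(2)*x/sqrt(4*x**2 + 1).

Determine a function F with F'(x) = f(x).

The substitution u = 2*x**2 + 1/2 works: f is exactly (dF/du)*(du/dx) for that inner function.
Check: d/dx[-sqrt(2)*sqrt(4*x**2 + 1)/2] = -2*sqrt(2)*x/sqrt(4*x**2 + 1) = f(x).

An antiderivative is F(x) = -sqrt(2)*sqrt(4*x**2 + 1)/2.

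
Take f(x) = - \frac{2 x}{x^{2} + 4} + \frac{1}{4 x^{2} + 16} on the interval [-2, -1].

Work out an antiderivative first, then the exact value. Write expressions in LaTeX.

Integrate term by term and add the pieces.
F(x) = - \log{\left(x^{2} + 4 \right)} + \frac{\operatorname{atan}{\left(\frac{x}{2} \right)}}{8} is an antiderivative of f.
Check: d/dx[- \log{\left(x^{2} + 4 \right)} + \frac{\operatorname{atan}{\left(\frac{x}{2} \right)}}{8}] = \frac{1 - 8 x}{4 x^{2} + 16}, which equals f(x).
F(-1) = - \log{\left(5 \right)} - \frac{\operatorname{atan}{\left(\frac{1}{2} \right)}}{8}; F(-2) = - \log{\left(8 \right)} - \frac{\pi}{32}.
Integral = F(-1) - F(-2) = - \log{\left(5 \right)} - \frac{\operatorname{atan}{\left(\frac{1}{2} \right)}}{8} + \frac{\pi}{32} + \log{\left(8 \right)}.

Antiderivative: F(x) = - \log{\left(x^{2} + 4 \right)} + \frac{\operatorname{atan}{\left(\frac{x}{2} \right)}}{8}; value = - \log{\left(5 \right)} - \frac{\operatorname{atan}{\left(\frac{1}{2} \right)}}{8} + \frac{\pi}{32} + \log{\left(8 \right)}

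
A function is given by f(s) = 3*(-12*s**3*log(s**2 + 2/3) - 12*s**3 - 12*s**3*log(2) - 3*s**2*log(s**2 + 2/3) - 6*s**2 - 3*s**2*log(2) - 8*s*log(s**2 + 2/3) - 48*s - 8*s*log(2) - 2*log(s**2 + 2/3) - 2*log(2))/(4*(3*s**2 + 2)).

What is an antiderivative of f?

An antiderivative is F(s) = -3*(s**2 + s/2 + 4)*log(2*s**2 + 4/3)/2.

Recognize the product-rule pattern: f = u'v + uv' with u = -3*s**2/2 - 3*s/4 - 6, v = log(2*s**2 + 4/3), so integration by parts undoes it.
Check: d/ds[-3*(s**2 + s/2 + 4)*log(2*s**2 + 4/3)/2] = (-36*s**3*log(s**2 + 2/3) - 36*s**3 - 36*s**3*log(2) - 9*s**2*log(s**2 + 2/3) - 18*s**2 - 9*s**2*log(2) - 24*s*log(s**2 + 2/3) - 144*s - 24*s*log(2) - 6*log(s**2 + 2/3) - 6*log(2))/(12*s**2 + 8), which equals f(s).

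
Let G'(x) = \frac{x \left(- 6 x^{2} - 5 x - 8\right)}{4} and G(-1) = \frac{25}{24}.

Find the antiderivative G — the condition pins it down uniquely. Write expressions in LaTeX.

G(x) = - \frac{9 x^{4} + 10 x^{3} + 24 x^{2} - 48}{24}

Differentiate the proposed G(x) back; it has to land on the given G'(x).
A general antiderivative is - \frac{3 x^{4}}{8} - \frac{5 x^{3}}{12} - x^{2} + C.
The condition gives C = \frac{25}{24} - (- \frac{23}{24}) = 2.
So G(x) = - \frac{9 x^{4} + 10 x^{3} + 24 x^{2} - 48}{24}.
Check: d/dx[- \frac{9 x^{4} + 10 x^{3} + 24 x^{2} - 48}{24}] = - \frac{3 x^{3}}{2} - \frac{5 x^{2}}{4} - 2 x, which equals G'(x).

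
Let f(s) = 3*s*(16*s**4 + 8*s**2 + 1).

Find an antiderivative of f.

An antiderivative is F(s) = 8*s**6 + 6*s**4 + 3*s**2/2.

f matches the chain-rule pattern g'(h)*h' with inner function h(s) = 2*s**2 + 1/2; substituting u = h(s) collapses the integral.
Check: d/ds[8*s**6 + 6*s**4 + 3*s**2/2] = 48*s**5 + 24*s**3 + 3*s, which equals f(s).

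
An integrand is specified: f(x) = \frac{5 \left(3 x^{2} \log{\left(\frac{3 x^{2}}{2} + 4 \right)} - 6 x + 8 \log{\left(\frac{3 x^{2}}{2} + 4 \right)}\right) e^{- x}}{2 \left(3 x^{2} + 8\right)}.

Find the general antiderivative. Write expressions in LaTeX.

F(x) = - \frac{5 e^{- x} \log{\left(\frac{3 x^{2}}{2} + 4 \right)}}{2} + C

f has the shape u'v + uv' for u = - \frac{5 e^{- x}}{2} and v = \log{\left(\frac{3 x^{2}}{2} + 4 \right)} — it is the derivative of the product u*v.
Check: d/dx[- \frac{5 e^{- x} \log{\left(\frac{3 x^{2}}{2} + 4 \right)}}{2}] = \frac{15 x^{2} \log{\left(\frac{3 x^{2}}{2} + 4 \right)} - 30 x + 40 \log{\left(\frac{3 x^{2}}{2} + 4 \right)}}{6 x^{2} e^{x} + 16 e^{x}}, which equals f(x).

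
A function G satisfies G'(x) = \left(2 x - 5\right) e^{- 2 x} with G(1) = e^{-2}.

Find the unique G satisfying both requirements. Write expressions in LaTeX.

Recognize the product-rule pattern: G'(x) = u'v + uv' with u = 2 - x, v = e^{- 2 x}, so integration by parts undoes it.
A general antiderivative is \left(2 - x\right) e^{- 2 x} + C.
The condition gives C = e^{-2} - (e^{-2}) = 0.
So G(x) = \left(2 - x\right) e^{- 2 x}.
Check: d/dx[\left(2 - x\right) e^{- 2 x}] = \left(2 x - 5\right) e^{- 2 x} = G'(x).

G(x) = \left(2 - x\right) e^{- 2 x}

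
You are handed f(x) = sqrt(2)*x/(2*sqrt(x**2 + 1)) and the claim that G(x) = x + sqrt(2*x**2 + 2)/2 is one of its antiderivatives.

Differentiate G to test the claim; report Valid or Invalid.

Invalid: d/dx[G] - f = 1, which is not 0.

d/dx[G] = (sqrt(2)*x + 2*sqrt(x**2 + 1))/(2*sqrt(x**2 + 1))
d/dx[G] - f(x) = 1 != 0.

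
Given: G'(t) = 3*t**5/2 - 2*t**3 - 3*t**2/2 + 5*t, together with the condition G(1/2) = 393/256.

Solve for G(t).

The integrand splits into summands that can be handled one at a time.
A general antiderivative is t**6/4 - t**4/2 - t**3/2 + 5*t**2/2 + C.
The condition gives C = 393/256 - (137/256) = 1.
So G(t) = t**6/4 - t**4/2 - t**3/2 + 5*t**2/2 + 1.
Check: d/dt[t**6/4 - t**4/2 - t**3/2 + 5*t**2/2 + 1] = 3*t**5/2 - 2*t**3 - 3*t**2/2 + 5*t = G'(t).

G(t) = t**6/4 - t**4/2 - t**3/2 + 5*t**2/2 + 1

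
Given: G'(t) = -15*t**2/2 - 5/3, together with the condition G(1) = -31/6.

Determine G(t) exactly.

A first test for any G(t): its t-derivative must equal the given G'(t).
A general antiderivative is -5*t**3/2 - 5*t/3 + C.
The condition gives C = -31/6 - (-25/6) = -1.
So G(t) = -(15*t**3 + 10*t + 6)/6.
Check: d/dt[-(15*t**3 + 10*t + 6)/6] = -15*t**2/2 - 5/3 = G'(t).

G(t) = -(15*t**3 + 10*t + 6)/6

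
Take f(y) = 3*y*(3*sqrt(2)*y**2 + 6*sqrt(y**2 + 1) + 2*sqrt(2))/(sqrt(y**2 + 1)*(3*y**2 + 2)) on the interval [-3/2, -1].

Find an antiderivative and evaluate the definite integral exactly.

Antiderivative: F(y) = 3*sqrt(2*y**2 + 2) + 3*log(2*y**2 + 4/3); value = -3*sqrt(26)/2 - 3*log(35/6) + 3*log(10/3) + 6

A first test for any F(y): its y-derivative must equal f(y) identically.
F(y) = 3*sqrt(2*y**2 + 2) + 3*log(2*y**2 + 4/3) is an antiderivative of f.
Check: d/dy[3*sqrt(2*y**2 + 2) + 3*log(2*y**2 + 4/3)] = (9*sqrt(2)*y**3 + 18*y*sqrt(y**2 + 1) + 6*sqrt(2)*y)/(3*y**2*sqrt(y**2 + 1) + 2*sqrt(y**2 + 1)), which equals f(y).
F(-1) = 3*log(10/3) + 6; F(-3/2) = 3*log(35/6) + 3*sqrt(26)/2.
Integral = F(-1) - F(-3/2) = -3*sqrt(26)/2 - 3*log(35/6) + 3*log(10/3) + 6.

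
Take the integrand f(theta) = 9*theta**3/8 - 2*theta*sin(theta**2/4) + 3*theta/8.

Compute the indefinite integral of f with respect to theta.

The integrand splits into summands that can be handled one at a time.
Check: d/dtheta[(3*theta**2/4 + 1/4)**2/2 + 4*cos(theta**2/4)] = 9*theta**3/8 - 2*theta*sin(theta**2/4) + 3*theta/8 = f(theta).

F(theta) = (3*theta**2/4 + 1/4)**2/2 + 4*cos(theta**2/4) + C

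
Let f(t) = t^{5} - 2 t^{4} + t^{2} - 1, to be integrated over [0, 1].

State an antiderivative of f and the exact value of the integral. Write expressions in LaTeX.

The integrand splits into summands that can be handled one at a time.
F(t) = \frac{t^{6}}{6} - \frac{2 t^{5}}{5} + \frac{t^{3}}{3} - t is an antiderivative of f.
Check: d/dt[\frac{t^{6}}{6} - \frac{2 t^{5}}{5} + \frac{t^{3}}{3} - t] = t^{5} - 2 t^{4} + t^{2} - 1 = f(t).
F(1) = - \frac{9}{10}; F(0) = 0.
Integral = F(1) - F(0) = - \frac{9}{10}.

Antiderivative: F(t) = \frac{t^{6}}{6} - \frac{2 t^{5}}{5} + \frac{t^{3}}{3} - t; value = - \frac{9}{10}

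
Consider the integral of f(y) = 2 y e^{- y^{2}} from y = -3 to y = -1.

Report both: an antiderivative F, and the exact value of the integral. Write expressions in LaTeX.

f matches the chain-rule pattern g'(h)*h' with inner function h(y) = - y^{2}; substituting u = h(y) collapses the integral.
F(y) = - e^{- y^{2}} is an antiderivative of f.
Check: d/dy[- e^{- y^{2}}] = 2 y e^{- y^{2}} = f(y).
F(-1) = - \frac{1}{e}; F(-3) = - \frac{1}{e^{9}}.
Integral = F(-1) - F(-3) = - \frac{1}{e} + e^{-9}.

Antiderivative: F(y) = - e^{- y^{2}}; value = - \frac{1}{e} + e^{-9}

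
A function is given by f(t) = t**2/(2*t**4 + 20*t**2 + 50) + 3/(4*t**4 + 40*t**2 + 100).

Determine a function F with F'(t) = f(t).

An antiderivative is F(t) = (13*sqrt(5)*t**2*atan(sqrt(5)*t/5) - 35*t + 65*sqrt(5)*atan(sqrt(5)*t/5))/(200*(t**2 + 5)).

Integrate term by term and add the pieces.
Check: d/dt[(13*sqrt(5)*t**2*atan(sqrt(5)*t/5) - 35*t + 65*sqrt(5)*atan(sqrt(5)*t/5))/(200*(t**2 + 5))] = (2*t**2 + 3)/(4*t**4 + 40*t**2 + 100), which equals f(t).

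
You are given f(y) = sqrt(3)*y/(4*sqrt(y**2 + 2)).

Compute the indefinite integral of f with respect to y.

F(y) = sqrt(3*y**2 + 6)/4 + C

f matches the chain-rule pattern g'(h)*h' with inner function h(y) = 3*y**2 + 6; substituting u = h(y) collapses the integral.
Check: d/dy[sqrt(3*y**2 + 6)/4] = sqrt(3)*y/(4*sqrt(y**2 + 2)) = f(y).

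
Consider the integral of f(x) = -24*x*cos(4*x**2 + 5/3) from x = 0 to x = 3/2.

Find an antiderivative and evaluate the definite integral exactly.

f matches the chain-rule pattern g'(h)*h' with inner function h(x) = 4*x**2 + 5/3; substituting u = h(x) collapses the integral.
F(x) = -3*sin(4*x**2 + 5/3) is an antiderivative of f.
Check: d/dx[-3*sin(4*x**2 + 5/3)] = -24*x*cos(4*x**2 + 5/3) = f(x).
F(3/2) = -3*sin(32/3); F(0) = -3*sin(5/3).
Integral = F(3/2) - F(0) = -3*sin(32/3) + 3*sin(5/3).

Antiderivative: F(x) = -3*sin(4*x**2 + 5/3); value = -3*sin(32/3) + 3*sin(5/3)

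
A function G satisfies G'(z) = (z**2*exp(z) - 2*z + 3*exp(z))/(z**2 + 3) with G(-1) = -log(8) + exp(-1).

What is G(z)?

Differentiate the proposed G(z) back; it has to land on the given G'(z).
A general antiderivative is exp(z) - log(2*z**2 + 6) + C.
The condition gives C = -log(8) + exp(-1) - (-log(8) + exp(-1)) = 0.
So G(z) = exp(z) - log(2*z**2 + 6).
Check: d/dz[exp(z) - log(2*z**2 + 6)] = (z**2*exp(z) - 2*z + 3*exp(z))/(z**2 + 3) = G'(z).

G(z) = exp(z) - log(2*z**2 + 6)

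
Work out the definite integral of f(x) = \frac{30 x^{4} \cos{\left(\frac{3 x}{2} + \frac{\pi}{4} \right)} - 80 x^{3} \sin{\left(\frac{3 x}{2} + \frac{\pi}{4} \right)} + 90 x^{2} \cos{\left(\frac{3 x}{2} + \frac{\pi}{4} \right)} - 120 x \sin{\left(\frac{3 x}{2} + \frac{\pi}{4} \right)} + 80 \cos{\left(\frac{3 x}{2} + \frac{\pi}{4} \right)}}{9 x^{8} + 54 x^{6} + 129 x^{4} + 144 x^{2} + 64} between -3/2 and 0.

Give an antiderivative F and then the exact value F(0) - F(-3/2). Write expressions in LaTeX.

Recognize the product-rule pattern: f = u'v + uv' with u = \frac{10}{9 \left(\frac{x^{4}}{2} + \frac{3 x^{2}}{2} + \frac{4}{3}\right)}, v = \sin{\left(\frac{3 x}{2} + \frac{\pi}{4} \right)}, so integration by parts undoes it.
F(x) = \frac{20 \sin{\left(\frac{3 x}{2} + \frac{\pi}{4} \right)}}{3 \left(3 x^{4} + 9 x^{2} + 8\right)} is an antiderivative of f.
Check: d/dx[\frac{20 \sin{\left(\frac{3 x}{2} + \frac{\pi}{4} \right)}}{3 \left(3 x^{4} + 9 x^{2} + 8\right)}] = \frac{30 x^{4} \cos{\left(\frac{3 x}{2} + \frac{\pi}{4} \right)} - 80 x^{3} \sin{\left(\frac{3 x}{2} + \frac{\pi}{4} \right)} + 90 x^{2} \cos{\left(\frac{3 x}{2} + \frac{\pi}{4} \right)} - 120 x \sin{\left(\frac{3 x}{2} + \frac{\pi}{4} \right)} + 80 \cos{\left(\frac{3 x}{2} + \frac{\pi}{4} \right)}}{9 x^{8} + 54 x^{6} + 129 x^{4} + 144 x^{2} + 64} = f(x).
F(0) = \frac{5 \sqrt{2}}{12}; F(-3/2) = \frac{64 \cos{\left(\frac{\pi}{4} + \frac{9}{4} \right)}}{417}.
Integral = F(0) - F(-3/2) = - \frac{64 \cos{\left(\frac{\pi}{4} + \frac{9}{4} \right)}}{417} + \frac{5 \sqrt{2}}{12}.

Antiderivative: F(x) = \frac{20 \sin{\left(\frac{3 x}{2} + \frac{\pi}{4} \right)}}{3 \left(3 x^{4} + 9 x^{2} + 8\right)}; value = - \frac{64 \cos{\left(\frac{\pi}{4} + \frac{9}{4} \right)}}{417} + \frac{5 \sqrt{2}}{12}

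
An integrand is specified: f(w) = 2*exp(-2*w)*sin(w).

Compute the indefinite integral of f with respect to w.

An antiderivative F(w) passes only if d/dw[F] lands on f(w) exactly.
Check: d/dw[2*(-2*sin(w) - cos(w))*exp(-2*w)/5] = 2*exp(-2*w)*sin(w) = f(w).

F(w) = 2*(-2*sin(w) - cos(w))*exp(-2*w)/5 + C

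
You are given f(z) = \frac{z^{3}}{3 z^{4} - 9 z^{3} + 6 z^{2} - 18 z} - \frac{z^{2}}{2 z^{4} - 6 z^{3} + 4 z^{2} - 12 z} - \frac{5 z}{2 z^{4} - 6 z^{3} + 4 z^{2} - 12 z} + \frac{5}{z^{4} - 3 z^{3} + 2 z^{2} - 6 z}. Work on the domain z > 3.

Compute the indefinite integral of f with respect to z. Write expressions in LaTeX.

The denominator factors as 6 z \left(z - 3\right) \left(z^{2} + 2\right); partial fractions split f into directly integrable pieces: \frac{73 z + 21}{66 \left(z^{2} + 2\right)} + \frac{2}{33 \left(z - 3\right)} - \frac{5}{6 z}.
Check: d/dz[- \frac{5 \log{\left(z \right)}}{6} + \frac{2 \log{\left(z - 3 \right)}}{33} + \frac{73 \log{\left(z^{2} + 2 \right)}}{132} + \frac{7 \sqrt{2} \operatorname{atan}{\left(\frac{\sqrt{2} z}{2} \right)}}{44}] = \frac{2 z^{3} - 3 z^{2} - 15 z + 30}{6 z^{4} - 18 z^{3} + 12 z^{2} - 36 z}, which equals f(z).

F(z) = - \frac{5 \log{\left(z \right)}}{6} + \frac{2 \log{\left(z - 3 \right)}}{33} + \frac{73 \log{\left(z^{2} + 2 \right)}}{132} + \frac{7 \sqrt{2} \operatorname{atan}{\left(\frac{\sqrt{2} z}{2} \right)}}{44} + C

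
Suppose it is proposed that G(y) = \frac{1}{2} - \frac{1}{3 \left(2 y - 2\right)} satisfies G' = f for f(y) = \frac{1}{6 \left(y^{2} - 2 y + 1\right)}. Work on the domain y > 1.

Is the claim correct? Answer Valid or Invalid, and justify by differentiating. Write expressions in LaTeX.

d/dy[G] = \frac{1}{6 y^{2} - 12 y + 6}
This equals f(y) exactly, so the claim holds.

Valid: G'(y) = f(y).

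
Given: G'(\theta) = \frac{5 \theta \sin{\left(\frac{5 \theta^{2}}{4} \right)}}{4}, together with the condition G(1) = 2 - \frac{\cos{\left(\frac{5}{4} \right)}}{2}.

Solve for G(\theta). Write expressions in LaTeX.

The substitution u = \frac{5 \theta^{2}}{4} works: G'(\theta) is exactly (dG/du)*(du/d\theta) for that inner function.
A general antiderivative is - \frac{\cos{\left(\frac{5 \theta^{2}}{4} \right)}}{2} + C.
The condition gives C = 2 - \frac{\cos{\left(\frac{5}{4} \right)}}{2} - (- \frac{\cos{\left(\frac{5}{4} \right)}}{2}) = 2.
So G(\theta) = 2 - \frac{\cos{\left(\frac{5 \theta^{2}}{4} \right)}}{2}.
Check: d/d\theta[2 - \frac{\cos{\left(\frac{5 \theta^{2}}{4} \right)}}{2}] = \frac{5 \theta \sin{\left(\frac{5 \theta^{2}}{4} \right)}}{4} = G'(\theta).

G(\theta) = 2 - \frac{\cos{\left(\frac{5 \theta^{2}}{4} \right)}}{2}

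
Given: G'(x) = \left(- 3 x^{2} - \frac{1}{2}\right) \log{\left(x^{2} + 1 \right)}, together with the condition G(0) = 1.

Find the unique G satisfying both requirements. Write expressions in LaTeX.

G(x) = \frac{2 x^{3}}{3} - x + \left(- x^{3} - \frac{x}{2}\right) \log{\left(x^{2} + 1 \right)} + \operatorname{atan}{\left(x \right)} + 1

A candidate passes only if d/dx[G] lands on the given G'(x) exactly.
A general antiderivative is \frac{2 x^{3}}{3} - x + \left(- x^{3} - \frac{x}{2}\right) \log{\left(x^{2} + 1 \right)} + \operatorname{atan}{\left(x \right)} + C.
The condition gives C = 1 - (0) = 1.
So G(x) = \frac{2 x^{3}}{3} - x + \left(- x^{3} - \frac{x}{2}\right) \log{\left(x^{2} + 1 \right)} + \operatorname{atan}{\left(x \right)} + 1.
Check: d/dx[\frac{2 x^{3}}{3} - x + \left(- x^{3} - \frac{x}{2}\right) \log{\left(x^{2} + 1 \right)} + \operatorname{atan}{\left(x \right)} + 1] = - 3 x^{2} \log{\left(x^{2} + 1 \right)} - \frac{\log{\left(x^{2} + 1 \right)}}{2}, which equals G'(x).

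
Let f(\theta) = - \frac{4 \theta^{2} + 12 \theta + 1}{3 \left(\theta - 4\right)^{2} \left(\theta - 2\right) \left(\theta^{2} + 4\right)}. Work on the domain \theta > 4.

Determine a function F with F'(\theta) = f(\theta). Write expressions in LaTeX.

Factor the denominator (3 \left(\theta - 4\right)^{2} \left(\theta - 2\right) \left(\theta^{2} + 4\right)) and decompose: f = - \frac{43 \theta + 102}{800 \left(\theta^{2} + 4\right)} - \frac{41}{96 \left(\theta - 2\right)} + \frac{577}{1200 \left(\theta - 4\right)} - \frac{113}{120 \left(\theta - 4\right)^{2}}; each piece integrates to a log, atan, or power term.
Check: d/d\theta[\frac{577 \log{\left(\theta - 4 \right)}}{1200} - \frac{41 \log{\left(\theta - 2 \right)}}{96} - \frac{43 \log{\left(\theta^{2} + 4 \right)}}{1600} - \frac{51 \operatorname{atan}{\left(\frac{\theta}{2} \right)}}{800} + \frac{113}{120 \theta - 480}] = \frac{- 4 \theta^{2} - 12 \theta - 1}{3 \theta^{5} - 30 \theta^{4} + 108 \theta^{3} - 216 \theta^{2} + 384 \theta - 384}, which equals f(\theta).

An antiderivative is F(\theta) = \frac{577 \log{\left(\theta - 4 \right)}}{1200} - \frac{41 \log{\left(\theta - 2 \right)}}{96} - \frac{43 \log{\left(\theta^{2} + 4 \right)}}{1600} - \frac{51 \operatorname{atan}{\left(\frac{\theta}{2} \right)}}{800} + \frac{113}{120 \theta - 480}.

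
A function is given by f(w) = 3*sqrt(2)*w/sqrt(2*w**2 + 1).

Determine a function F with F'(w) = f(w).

An antiderivative is F(w) = 3*sqrt(4*w**2 + 2)/2.

The substitution u = 4*w**2 + 2 works: f is exactly (dF/du)*(du/dw) for that inner function.
Check: d/dw[3*sqrt(4*w**2 + 2)/2] = 3*sqrt(2)*w/sqrt(2*w**2 + 1) = f(w).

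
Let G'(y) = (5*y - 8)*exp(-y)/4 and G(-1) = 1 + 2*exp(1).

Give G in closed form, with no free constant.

G(y) = (3 - 5*y)*exp(-y)/4 + 1

G'(y) has the shape u'v + uv' for u = 3/4 - 5*y/4 and v = exp(-y) — it is the derivative of the product u*v.
A general antiderivative is (3 - 5*y)*exp(-y)/4 + C.
The condition gives C = 1 + 2*exp(1) - (2*exp(1)) = 1.
So G(y) = (3 - 5*y)*exp(-y)/4 + 1.
Check: d/dy[(3 - 5*y)*exp(-y)/4 + 1] = (5*y - 8)*exp(-y)/4 = G'(y).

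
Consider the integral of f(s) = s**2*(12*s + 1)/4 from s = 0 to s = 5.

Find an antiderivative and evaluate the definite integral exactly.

Antiderivative: F(s) = 3*s**4/4 + s**3/12; value = 2875/6

A first test for any F(s): its s-derivative must equal f(s) identically.
F(s) = 3*s**4/4 + s**3/12 is an antiderivative of f.
Check: d/ds[3*s**4/4 + s**3/12] = 3*s**3 + s**2/4, which equals f(s).
F(5) = 2875/6; F(0) = 0.
Integral = F(5) - F(0) = 2875/6.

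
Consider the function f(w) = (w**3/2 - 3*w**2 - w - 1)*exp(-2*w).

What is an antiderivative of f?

An antiderivative is F(w) = (-4*w**3 + 18*w**2 + 26*w + 21)*exp(-2*w)/16.

Recognize the product-rule pattern: f = u'v + uv' with u = -w**3/4 + 9*w**2/8 + 13*w/8 + 21/16, v = exp(-2*w), so integration by parts undoes it.
Check: d/dw[(-4*w**3 + 18*w**2 + 26*w + 21)*exp(-2*w)/16] = (w**3 - 6*w**2 - 2*w - 2)*exp(-2*w)/2, which equals f(w).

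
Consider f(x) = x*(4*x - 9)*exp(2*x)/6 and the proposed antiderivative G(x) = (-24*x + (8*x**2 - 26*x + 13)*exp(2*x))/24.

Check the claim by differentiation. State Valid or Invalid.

d/dx[G] = 2*x**2*exp(2*x)/3 - 3*x*exp(2*x)/2 - 1
d/dx[G] - f(x) = -1 != 0.

Invalid: d/dx[G] - f = -1, which is not 0.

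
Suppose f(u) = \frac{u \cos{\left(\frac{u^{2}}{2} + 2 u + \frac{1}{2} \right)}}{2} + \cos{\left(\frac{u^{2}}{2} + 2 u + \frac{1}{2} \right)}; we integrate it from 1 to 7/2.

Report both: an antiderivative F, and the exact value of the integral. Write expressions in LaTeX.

The substitution w = \frac{u^{2}}{2} + 2 u + \frac{1}{2} works: f is exactly (dF/dw)*(dw/du) for that inner function.
F(u) = \frac{\sin{\left(\frac{u^{2}}{2} + 2 u + \frac{1}{2} \right)}}{2} is an antiderivative of f.
Check: d/du[\frac{\sin{\left(\frac{u^{2}}{2} + 2 u + \frac{1}{2} \right)}}{2}] = \frac{u \cos{\left(\frac{u^{2}}{2} + 2 u + \frac{1}{2} \right)}}{2} + \cos{\left(\frac{u^{2}}{2} + 2 u + \frac{1}{2} \right)} = f(u).
F(7/2) = \frac{\sin{\left(\frac{109}{8} \right)}}{2}; F(1) = \frac{\sin{\left(3 \right)}}{2}.
Integral = F(7/2) - F(1) = - \frac{\sin{\left(3 \right)}}{2} + \frac{\sin{\left(\frac{109}{8} \right)}}{2}.

Antiderivative: F(u) = \frac{\sin{\left(\frac{u^{2}}{2} + 2 u + \frac{1}{2} \right)}}{2}; value = - \frac{\sin{\left(3 \right)}}{2} + \frac{\sin{\left(\frac{109}{8} \right)}}{2}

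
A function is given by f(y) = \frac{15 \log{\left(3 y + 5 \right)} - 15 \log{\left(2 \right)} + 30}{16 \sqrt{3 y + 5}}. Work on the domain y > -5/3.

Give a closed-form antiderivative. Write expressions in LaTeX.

Recognize the product-rule pattern: f = u'v + uv' with u = \frac{5 \sqrt{3 y + 5}}{8}, v = \log{\left(\frac{3 y}{2} + \frac{5}{2} \right)}, so integration by parts undoes it.
Check: d/dy[\frac{5 \sqrt{3 y + 5} \log{\left(\frac{3 y}{2} + \frac{5}{2} \right)}}{8}] = \frac{15 \log{\left(3 y + 5 \right)} - 15 \log{\left(2 \right)} + 30}{16 \sqrt{3 y + 5}} = f(y).

An antiderivative is F(y) = \frac{5 \sqrt{3 y + 5} \log{\left(\frac{3 y}{2} + \frac{5}{2} \right)}}{8}.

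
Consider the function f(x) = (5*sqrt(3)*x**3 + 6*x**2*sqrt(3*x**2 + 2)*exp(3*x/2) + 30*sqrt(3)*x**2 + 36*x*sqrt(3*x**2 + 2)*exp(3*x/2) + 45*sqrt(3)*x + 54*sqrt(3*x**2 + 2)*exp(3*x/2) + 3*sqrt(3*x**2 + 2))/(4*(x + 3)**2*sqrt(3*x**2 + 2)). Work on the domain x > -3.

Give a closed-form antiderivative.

Check any antiderivative F(x) by computing F'(x) and comparing it with f(x).
Check: d/dx[(5*sqrt(3)*(x + 3)*sqrt(3*x**2 + 2) + 12*(x + 3)*exp(3*x/2) - 9)/(12*(x + 3))] = (5*sqrt(3)*x**3 + 6*x**2*sqrt(3*x**2 + 2)*exp(3*x/2) + 30*sqrt(3)*x**2 + 36*x*sqrt(3*x**2 + 2)*exp(3*x/2) + 45*sqrt(3)*x + 54*sqrt(3*x**2 + 2)*exp(3*x/2) + 3*sqrt(3*x**2 + 2))/(4*x**2*sqrt(3*x**2 + 2) + 24*x*sqrt(3*x**2 + 2) + 36*sqrt(3*x**2 + 2)), which equals f(x).

An antiderivative is F(x) = (5*sqrt(3)*(x + 3)*sqrt(3*x**2 + 2) + 12*(x + 3)*exp(3*x/2) - 9)/(12*(x + 3)).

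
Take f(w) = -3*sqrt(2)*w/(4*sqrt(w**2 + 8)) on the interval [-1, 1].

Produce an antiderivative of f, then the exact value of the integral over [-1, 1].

The substitution u = w**2/2 + 4 works: f is exactly (dF/du)*(du/dw) for that inner function.
F(w) = -3*sqrt(w**2/2 + 4)/2 is an antiderivative of f.
Check: d/dw[-3*sqrt(w**2/2 + 4)/2] = -3*sqrt(2)*w/(4*sqrt(w**2 + 8)) = f(w).
F(1) = -9*sqrt(2)/4; F(-1) = -9*sqrt(2)/4.
Integral = F(1) - F(-1) = 0.

Antiderivative: F(w) = -3*sqrt(w**2/2 + 4)/2; value = 0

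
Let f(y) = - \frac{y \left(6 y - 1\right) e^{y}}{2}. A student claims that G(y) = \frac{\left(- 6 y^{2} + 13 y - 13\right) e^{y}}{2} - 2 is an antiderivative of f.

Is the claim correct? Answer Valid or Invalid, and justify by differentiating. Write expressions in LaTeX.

d/dy[G] = - 3 y^{2} e^{y} + \frac{y e^{y}}{2}
This equals f(y) exactly, so the claim holds.

Valid - the claim checks out under differentiation.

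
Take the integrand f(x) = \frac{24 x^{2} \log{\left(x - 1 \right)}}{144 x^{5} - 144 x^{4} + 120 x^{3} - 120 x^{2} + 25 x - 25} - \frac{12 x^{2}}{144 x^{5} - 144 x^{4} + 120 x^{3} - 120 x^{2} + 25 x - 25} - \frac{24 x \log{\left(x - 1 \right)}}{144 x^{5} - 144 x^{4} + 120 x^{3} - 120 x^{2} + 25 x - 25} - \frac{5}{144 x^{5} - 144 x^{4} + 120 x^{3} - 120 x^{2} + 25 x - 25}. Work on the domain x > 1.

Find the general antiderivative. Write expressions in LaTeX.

Recognize the product-rule pattern: f = u'v + uv' with u = - \frac{1}{3 \left(4 x^{2} + \frac{5}{3}\right)}, v = \log{\left(x - 1 \right)}, so integration by parts undoes it.
Check: d/dx[- \frac{\log{\left(x - 1 \right)}}{12 x^{2} + 5}] = \frac{24 x^{2} \log{\left(x - 1 \right)} - 12 x^{2} - 24 x \log{\left(x - 1 \right)} - 5}{144 x^{5} - 144 x^{4} + 120 x^{3} - 120 x^{2} + 25 x - 25}, which equals f(x).

F(x) = - \frac{\log{\left(x - 1 \right)}}{12 x^{2} + 5} + C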